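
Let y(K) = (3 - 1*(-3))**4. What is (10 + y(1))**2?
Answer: 1705636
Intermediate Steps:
y(K) = 1296 (y(K) = (3 + 3)**4 = 6**4 = 1296)
(10 + y(1))**2 = (10 + 1296)**2 = 1306**2 = 1705636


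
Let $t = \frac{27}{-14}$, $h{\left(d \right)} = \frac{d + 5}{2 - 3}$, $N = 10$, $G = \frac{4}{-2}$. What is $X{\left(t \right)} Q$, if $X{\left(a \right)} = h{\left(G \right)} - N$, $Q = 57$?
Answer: $-741$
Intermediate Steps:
$G = -2$ ($G = 4 \left(- \frac{1}{2}\right) = -2$)
$h{\left(d \right)} = -5 - d$ ($h{\left(d \right)} = \frac{5 + d}{-1} = \left(5 + d\right) \left(-1\right) = -5 - d$)
$t = - \frac{27}{14}$ ($t = 27 \left(- \frac{1}{14}\right) = - \frac{27}{14} \approx -1.9286$)
$X{\left(a \right)} = -13$ ($X{\left(a \right)} = \left(-5 - -2\right) - 10 = \left(-5 + 2\right) - 10 = -3 - 10 = -13$)
$X{\left(t \right)} Q = \left(-13\right) 57 = -741$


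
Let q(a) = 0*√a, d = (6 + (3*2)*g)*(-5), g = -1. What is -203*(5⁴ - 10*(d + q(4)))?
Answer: -126875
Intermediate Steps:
d = 0 (d = (6 + (3*2)*(-1))*(-5) = (6 + 6*(-1))*(-5) = (6 - 6)*(-5) = 0*(-5) = 0)
q(a) = 0
-203*(5⁴ - 10*(d + q(4))) = -203*(5⁴ - 10*(0 + 0)) = -203*(625 - 10*0) = -203*(625 + 0) = -203*625 = -126875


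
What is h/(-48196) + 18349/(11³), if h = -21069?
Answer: 912391243/64148876 ≈ 14.223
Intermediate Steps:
h/(-48196) + 18349/(11³) = -21069/(-48196) + 18349/(11³) = -21069*(-1/48196) + 18349/1331 = 21069/48196 + 18349*(1/1331) = 21069/48196 + 18349/1331 = 912391243/64148876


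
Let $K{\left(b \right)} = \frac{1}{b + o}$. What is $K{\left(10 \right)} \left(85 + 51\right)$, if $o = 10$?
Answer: $\frac{34}{5} \approx 6.8$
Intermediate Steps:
$K{\left(b \right)} = \frac{1}{10 + b}$ ($K{\left(b \right)} = \frac{1}{b + 10} = \frac{1}{10 + b}$)
$K{\left(10 \right)} \left(85 + 51\right) = \frac{85 + 51}{10 + 10} = \frac{1}{20} \cdot 136 = \frac{34}{5}$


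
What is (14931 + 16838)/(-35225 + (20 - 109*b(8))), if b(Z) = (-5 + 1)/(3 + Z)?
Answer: -349459/386819 ≈ -0.90342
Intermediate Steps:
b(Z) = -4/(3 + Z)
(14931 + 16838)/(-35225 + (20 - 109*b(8))) = (14931 + 16838)/(-35225 + (20 - (-436)/(3 + 8))) = 31769/(-35225 + (20 - (-436)/11)) = 31769/(-35225 + (20 - 109*(-4/11))) = 31769/(-35225 + (20 + 436/11)) = 31769/(-35225 + 656/11) = 31769/(-386819/11) = 31769*(-11/386819) = -349459/386819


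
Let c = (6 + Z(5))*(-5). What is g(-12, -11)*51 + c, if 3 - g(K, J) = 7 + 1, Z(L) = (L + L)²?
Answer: -785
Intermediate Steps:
Z(L) = 4*L² (Z(L) = (2*L)² = 4*L²)
g(K, J) = -5 (g(K, J) = 3 - (7 + 1) = 3 - 1*8 = 3 - 8 = -5)
c = -530 (c = (6 + 4*5²)*(-5) = (6 + 4*25)*(-5) = (6 + 100)*(-5) = 106*(-5) = -530)
g(-12, -11)*51 + c = -5*51 - 530 = -255 - 530 = -785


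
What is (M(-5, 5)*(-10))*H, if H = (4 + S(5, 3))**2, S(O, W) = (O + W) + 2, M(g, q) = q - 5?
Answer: 0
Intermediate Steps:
M(g, q) = -5 + q
S(O, W) = 2 + O + W
H = 196 (H = (4 + (2 + 5 + 3))**2 = (4 + 10)**2 = 14**2 = 196)
(M(-5, 5)*(-10))*H = ((-5 + 5)*(-10))*196 = (0*(-10))*196 = 0*196 = 0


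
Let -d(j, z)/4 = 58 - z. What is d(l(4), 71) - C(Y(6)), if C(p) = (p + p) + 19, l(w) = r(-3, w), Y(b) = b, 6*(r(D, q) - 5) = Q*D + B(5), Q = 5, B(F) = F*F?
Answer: 21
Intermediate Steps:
B(F) = F²
r(D, q) = 55/6 + 5*D/6 (r(D, q) = 5 + (5*D + 5²)/6 = 5 + (5*D + 25)/6 = 5 + (25 + 5*D)/6 = 5 + (25/6 + 5*D/6) = 55/6 + 5*D/6)
l(w) = 20/3 (l(w) = 55/6 + (⅚)*(-3) = 55/6 - 5/2 = 20/3)
d(j, z) = -232 + 4*z (d(j, z) = -4*(58 - z) = -232 + 4*z)
C(p) = 19 + 2*p (C(p) = 2*p + 19 = 19 + 2*p)
d(l(4), 71) - C(Y(6)) = (-232 + 4*71) - (19 + 2*6) = (-232 + 284) - (19 + 12) = 52 - 1*31 = 52 - 31 = 21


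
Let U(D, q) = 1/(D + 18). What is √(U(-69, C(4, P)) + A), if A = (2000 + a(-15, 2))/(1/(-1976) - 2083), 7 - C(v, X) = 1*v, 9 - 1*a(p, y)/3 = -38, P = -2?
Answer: 5*I*√22793032330883/23324051 ≈ 1.0235*I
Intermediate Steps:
a(p, y) = 141 (a(p, y) = 27 - 3*(-38) = 27 + 114 = 141)
C(v, X) = 7 - v
U(D, q) = 1/(18 + D)
A = -4230616/4116009 (A = (2000 + 141)/(1/(-1976) - 2083) = 2141/(-1/1976 - 2083) = 2141/(-4116009/1976) = 2141*(-1976/4116009) = -4230616/4116009 ≈ -1.0278)
√(U(-69, C(4, P)) + A) = √(1/(18 - 69) - 4230616/4116009) = √(1/(-51) - 4230616/4116009) = √(-1/51 - 4230616/4116009) = √(-24430825/23324051) = 5*I*√22793032330883/23324051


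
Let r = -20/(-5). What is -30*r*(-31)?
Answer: 3720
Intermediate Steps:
r = 4 (r = -20*(-1/5) = 4)
-30*r*(-31) = -30*4*(-31) = -120*(-31) = 3720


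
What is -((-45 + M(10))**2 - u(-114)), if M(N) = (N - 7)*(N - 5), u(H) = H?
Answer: -1014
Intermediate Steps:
M(N) = (-7 + N)*(-5 + N)
-((-45 + M(10))**2 - u(-114)) = -((-45 + (35 + 10**2 - 12*10))**2 - 1*(-114)) = -((-45 + (35 + 100 - 120))**2 + 114) = -((-45 + 15)**2 + 114) = -((-30)**2 + 114) = -(900 + 114) = -1*1014 = -1014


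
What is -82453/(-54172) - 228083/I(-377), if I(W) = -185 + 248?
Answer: -12350517737/3412836 ≈ -3618.8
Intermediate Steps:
I(W) = 63
-82453/(-54172) - 228083/I(-377) = -82453/(-54172) - 228083/63 = -82453*(-1/54172) - 228083*1/63 = 82453/54172 - 228083/63 = -12350517737/3412836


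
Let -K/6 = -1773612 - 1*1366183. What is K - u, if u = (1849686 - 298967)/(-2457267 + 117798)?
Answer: 44072719963849/2339469 ≈ 1.8839e+7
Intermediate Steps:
K = 18838770 (K = -6*(-1773612 - 1*1366183) = -6*(-1773612 - 1366183) = -6*(-3139795) = 18838770)
u = -1550719/2339469 (u = 1550719/(-2339469) = 1550719*(-1/2339469) = -1550719/2339469 ≈ -0.66285)
K - u = 18838770 - 1*(-1550719/2339469) = 18838770 + 1550719/2339469 = 44072719963849/2339469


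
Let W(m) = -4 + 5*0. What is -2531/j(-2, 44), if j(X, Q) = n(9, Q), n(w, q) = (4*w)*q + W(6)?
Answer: -2531/1580 ≈ -1.6019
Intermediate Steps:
W(m) = -4 (W(m) = -4 + 0 = -4)
n(w, q) = -4 + 4*q*w (n(w, q) = (4*w)*q - 4 = 4*q*w - 4 = -4 + 4*q*w)
j(X, Q) = -4 + 36*Q (j(X, Q) = -4 + 4*Q*9 = -4 + 36*Q)
-2531/j(-2, 44) = -2531/(-4 + 36*44) = -2531/(-4 + 1584) = -2531/1580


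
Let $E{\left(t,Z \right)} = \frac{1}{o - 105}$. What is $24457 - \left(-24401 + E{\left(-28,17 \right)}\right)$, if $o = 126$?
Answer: $\frac{1026017}{21} \approx 48858.0$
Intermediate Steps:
$E{\left(t,Z \right)} = \frac{1}{21}$ ($E{\left(t,Z \right)} = \frac{1}{126 - 105} = \frac{1}{21}$)
$24457 - \left(-24401 + E{\left(-28,17 \right)}\right) = 24457 - \left(-24401 + \frac{1}{21}\right) = 24457 - - \frac{512420}{21} = 24457 + \frac{512420}{21} = \frac{1026017}{21}$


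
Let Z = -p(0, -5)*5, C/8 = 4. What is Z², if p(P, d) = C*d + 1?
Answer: 632025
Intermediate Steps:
C = 32 (C = 8*4 = 32)
p(P, d) = 1 + 32*d (p(P, d) = 32*d + 1 = 1 + 32*d)
Z = 795 (Z = -(1 + 32*(-5))*5 = -(1 - 160)*5 = -1*(-159)*5 = 159*5 = 795)
Z² = 795² = 632025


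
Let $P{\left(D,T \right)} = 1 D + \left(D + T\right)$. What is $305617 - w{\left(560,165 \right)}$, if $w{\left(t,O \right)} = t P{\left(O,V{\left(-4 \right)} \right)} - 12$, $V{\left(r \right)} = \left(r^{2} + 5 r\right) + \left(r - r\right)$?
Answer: $123069$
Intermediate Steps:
$V{\left(r \right)} = r^{2} + 5 r$ ($V{\left(r \right)} = \left(r^{2} + 5 r\right) + 0 = r^{2} + 5 r$)
$P{\left(D,T \right)} = T + 2 D$ ($P{\left(D,T \right)} = D + \left(D + T\right) = T + 2 D$)
$w{\left(t,O \right)} = -12 + t \left(-4 + 2 O\right)$ ($w{\left(t,O \right)} = t \left(- 4 \left(5 - 4\right) + 2 O\right) - 12 = t \left(\left(-4\right) 1 + 2 O\right) - 12 = t \left(-4 + 2 O\right) - 12 = -12 + t \left(-4 + 2 O\right)$)
$305617 - w{\left(560,165 \right)} = 305617 - \left(-12 + 2 \cdot 560 \left(-2 + 165\right)\right) = 305617 - \left(-12 + 2 \cdot 560 \cdot 163\right) = 305617 - \left(-12 + 182560\right) = 305617 - 182548 = 123069$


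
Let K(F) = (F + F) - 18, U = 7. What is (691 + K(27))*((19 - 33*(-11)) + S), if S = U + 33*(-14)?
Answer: -53071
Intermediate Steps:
K(F) = -18 + 2*F (K(F) = 2*F - 18 = -18 + 2*F)
S = -455 (S = 7 + 33*(-14) = 7 - 462 = -455)
(691 + K(27))*((19 - 33*(-11)) + S) = (691 + (-18 + 2*27))*((19 - 33*(-11)) - 455) = (691 + (-18 + 54))*((19 + 363) - 455) = (691 + 36)*(382 - 455) = 727*(-73) = -53071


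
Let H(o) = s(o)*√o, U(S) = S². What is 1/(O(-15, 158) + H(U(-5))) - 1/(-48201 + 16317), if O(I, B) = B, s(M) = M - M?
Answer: 16021/2518836 ≈ 0.0063605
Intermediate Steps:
s(M) = 0
H(o) = 0 (H(o) = 0*√o = 0)
1/(O(-15, 158) + H(U(-5))) - 1/(-48201 + 16317) = 1/(158 + 0) - 1/(-48201 + 16317) = 1/158 - 1/(-31884) = 1/158 - 1*(-1/31884) = 1/158 + 1/31884 = 16021/2518836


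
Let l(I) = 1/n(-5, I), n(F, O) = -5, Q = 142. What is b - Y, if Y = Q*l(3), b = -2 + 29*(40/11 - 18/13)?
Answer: 65566/715 ≈ 91.701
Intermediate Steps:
b = 9052/143 (b = -2 + 29*(40*(1/11) - 18*1/13) = -2 + 29*(40/11 - 18/13) = -2 + 29*(322/143) = -2 + 9338/143 = 9052/143 ≈ 63.301)
l(I) = -1/5 (l(I) = 1/(-5) = -1/5)
Y = -142/5 (Y = 142*(-1/5) = -142/5 ≈ -28.400)
b - Y = 9052/143 - 1*(-142/5) = 9052/143 + 142/5 = 65566/715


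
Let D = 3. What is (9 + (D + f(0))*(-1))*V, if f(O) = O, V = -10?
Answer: -60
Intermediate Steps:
(9 + (D + f(0))*(-1))*V = (9 + (3 + 0)*(-1))*(-10) = (9 + 3*(-1))*(-10) = (9 - 3)*(-10) = 6*(-10) = -60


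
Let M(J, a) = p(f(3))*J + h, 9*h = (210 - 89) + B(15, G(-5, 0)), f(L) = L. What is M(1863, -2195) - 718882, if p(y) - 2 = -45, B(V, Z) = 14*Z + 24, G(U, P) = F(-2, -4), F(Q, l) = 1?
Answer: -2396920/3 ≈ -7.9897e+5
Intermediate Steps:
G(U, P) = 1
B(V, Z) = 24 + 14*Z
p(y) = -43 (p(y) = 2 - 45 = -43)
h = 53/3 (h = ((210 - 89) + (24 + 14*1))/9 = (121 + (24 + 14))/9 = (121 + 38)/9 = (1/9)*159 = 53/3 ≈ 17.667)
M(J, a) = 53/3 - 43*J (M(J, a) = -43*J + 53/3 = 53/3 - 43*J)
M(1863, -2195) - 718882 = (53/3 - 43*1863) - 718882 = (53/3 - 80109) - 718882 = -240274/3 - 718882 = -2396920/3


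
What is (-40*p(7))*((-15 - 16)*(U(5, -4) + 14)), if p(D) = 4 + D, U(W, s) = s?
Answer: 136400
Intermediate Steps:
(-40*p(7))*((-15 - 16)*(U(5, -4) + 14)) = (-40*(4 + 7))*((-15 - 16)*(-4 + 14)) = (-40*11)*(-31*10) = -440*(-310) = 136400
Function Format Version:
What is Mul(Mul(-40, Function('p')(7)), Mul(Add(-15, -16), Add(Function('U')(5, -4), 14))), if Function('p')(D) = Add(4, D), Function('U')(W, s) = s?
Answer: 136400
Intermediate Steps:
Mul(Mul(-40, Function('p')(7)), Mul(Add(-15, -16), Add(Function('U')(5, -4), 14))) = Mul(Mul(-40, Add(4, 7)), Mul(Add(-15, -16), Add(-4, 14))) = Mul(Mul(-40, 11), Mul(-31, 10)) = Mul(-440, -310) = 136400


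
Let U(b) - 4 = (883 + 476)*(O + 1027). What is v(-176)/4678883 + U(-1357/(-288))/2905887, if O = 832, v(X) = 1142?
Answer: 11823978350909/13596305284221 ≈ 0.86965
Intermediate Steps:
U(b) = 2526385 (U(b) = 4 + (883 + 476)*(832 + 1027) = 4 + 1359*1859 = 4 + 2526381 = 2526385)
v(-176)/4678883 + U(-1357/(-288))/2905887 = 1142/4678883 + 2526385/2905887 = 11823978350909/13596305284221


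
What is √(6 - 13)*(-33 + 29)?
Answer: -4*I*√7 ≈ -10.583*I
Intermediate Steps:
√(6 - 13)*(-33 + 29) = √(-7)*(-4) = (I*√7)*(-4) = -4*I*√7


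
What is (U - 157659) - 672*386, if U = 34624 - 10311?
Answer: -392738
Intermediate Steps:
U = 24313
(U - 157659) - 672*386 = (24313 - 157659) - 672*386 = -133346 - 259392 = -392738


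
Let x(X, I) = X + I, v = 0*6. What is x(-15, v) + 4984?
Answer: 4969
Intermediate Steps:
v = 0
x(X, I) = I + X
x(-15, v) + 4984 = (0 - 15) + 4984 = -15 + 4984 = 4969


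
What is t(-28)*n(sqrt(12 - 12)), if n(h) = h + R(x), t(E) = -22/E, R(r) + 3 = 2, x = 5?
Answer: -11/14 ≈ -0.78571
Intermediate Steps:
R(r) = -1 (R(r) = -3 + 2 = -1)
n(h) = -1 + h (n(h) = h - 1 = -1 + h)
t(-28)*n(sqrt(12 - 12)) = (-22/(-28))*(-1 + sqrt(12 - 12)) = (-22*(-1/28))*(-1 + sqrt(0)) = 11*(-1 + 0)/14 = (11/14)*(-1) = -11/14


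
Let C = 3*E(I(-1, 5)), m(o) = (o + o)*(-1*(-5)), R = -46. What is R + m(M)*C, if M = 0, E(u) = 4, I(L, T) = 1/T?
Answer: -46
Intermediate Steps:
m(o) = 10*o (m(o) = (2*o)*5 = 10*o)
C = 12 (C = 3*4 = 12)
R + m(M)*C = -46 + (10*0)*12 = -46 + 0*12 = -46 + 0 = -46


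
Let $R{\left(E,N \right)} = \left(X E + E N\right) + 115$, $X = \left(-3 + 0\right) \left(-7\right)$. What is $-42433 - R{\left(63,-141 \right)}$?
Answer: $-34988$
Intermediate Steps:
$X = 21$ ($X = \left(-3\right) \left(-7\right) = 21$)
$R{\left(E,N \right)} = 115 + 21 E + E N$ ($R{\left(E,N \right)} = \left(21 E + E N\right) + 115 = 115 + 21 E + E N$)
$-42433 - R{\left(63,-141 \right)} = -42433 - \left(115 + 21 \cdot 63 + 63 \left(-141\right)\right) = -42433 - \left(115 + 1323 - 8883\right) = -42433 - -7445 = -42433 + 7445 = -34988$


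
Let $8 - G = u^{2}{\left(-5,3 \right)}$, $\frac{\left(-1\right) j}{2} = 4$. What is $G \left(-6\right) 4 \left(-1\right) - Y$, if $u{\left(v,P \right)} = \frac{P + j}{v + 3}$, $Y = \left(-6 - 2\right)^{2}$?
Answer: $-22$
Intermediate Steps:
$j = -8$ ($j = \left(-2\right) 4 = -8$)
$Y = 64$ ($Y = \left(-8\right)^{2} = 64$)
$u{\left(v,P \right)} = \frac{-8 + P}{3 + v}$ ($u{\left(v,P \right)} = \frac{P - 8}{v + 3} = \frac{-8 + P}{3 + v}$)
$G = \frac{7}{4}$ ($G = 8 - \left(\frac{-8 + 3}{3 - 5}\right)^{2} = 8 - \left(\frac{1}{-2} \left(-5\right)\right)^{2} = 8 - \left(\left(- \frac{1}{2}\right) \left(-5\right)\right)^{2} = 8 - \left(\frac{5}{2}\right)^{2} = 8 - \frac{25}{4} = \frac{7}{4} \approx 1.75$)
$G \left(-6\right) 4 \left(-1\right) - Y = \frac{7 \left(-6\right) 4 \left(-1\right)}{4} - 64 = \frac{7 \left(\left(-24\right) \left(-1\right)\right)}{4} - 64 = \frac{7}{4} \cdot 24 - 64 = 42 - 64 = -22$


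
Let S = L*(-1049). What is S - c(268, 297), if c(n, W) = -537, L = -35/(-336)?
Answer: 20531/48 ≈ 427.73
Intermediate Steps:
L = 5/48 (L = -35*(-1/336) = 5/48 ≈ 0.10417)
S = -5245/48 (S = (5/48)*(-1049) = -5245/48 ≈ -109.27)
S - c(268, 297) = -5245/48 - 1*(-537) = -5245/48 + 537 = 20531/48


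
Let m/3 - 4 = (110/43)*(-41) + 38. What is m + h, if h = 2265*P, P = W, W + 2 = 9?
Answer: 673653/43 ≈ 15666.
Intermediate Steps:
W = 7 (W = -2 + 9 = 7)
P = 7
h = 15855 (h = 2265*7 = 15855)
m = -8112/43 (m = 12 + 3*((110/43)*(-41) + 38) = 12 + 3*(-4510/43 + 38) = 12 + 3*(-2876/43) = 12 - 8628/43 = -8112/43 ≈ -188.65)
m + h = -8112/43 + 15855 = 673653/43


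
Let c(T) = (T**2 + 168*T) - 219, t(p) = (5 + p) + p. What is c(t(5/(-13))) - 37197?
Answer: -6200159/169 ≈ -36687.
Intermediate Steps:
t(p) = 5 + 2*p
c(T) = -219 + T**2 + 168*T
c(t(5/(-13))) - 37197 = (-219 + (5 + 2*(5/(-13)))**2 + 168*(5 + 2*(5/(-13)))) - 37197 = (-219 + (5 + 2*(5*(-1/13)))**2 + 168*(5 + 2*(5*(-1/13)))) - 37197 = (-219 + (5 + 2*(-5/13))**2 + 168*(5 + 2*(-5/13))) - 37197 = (-219 + (5 - 10/13)**2 + 168*(5 - 10/13)) - 37197 = (-219 + (55/13)**2 + 168*(55/13)) - 37197 = (-219 + 3025/169 + 9240/13) - 37197 = 86134/169 - 37197 = -6200159/169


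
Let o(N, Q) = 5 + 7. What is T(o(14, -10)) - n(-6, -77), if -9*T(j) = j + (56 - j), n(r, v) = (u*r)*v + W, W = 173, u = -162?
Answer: 671983/9 ≈ 74665.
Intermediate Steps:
o(N, Q) = 12
n(r, v) = 173 - 162*r*v (n(r, v) = (-162*r)*v + 173 = -162*r*v + 173 = 173 - 162*r*v)
T(j) = -56/9 (T(j) = -(j + (56 - j))/9 = -1/9*56 = -56/9)
T(o(14, -10)) - n(-6, -77) = -56/9 - (173 - 162*(-6)*(-77)) = -56/9 - (173 - 74844) = -56/9 - 1*(-74671) = -56/9 + 74671 = 671983/9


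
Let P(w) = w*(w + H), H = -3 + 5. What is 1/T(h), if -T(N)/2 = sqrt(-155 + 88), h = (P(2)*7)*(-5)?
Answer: I*sqrt(67)/134 ≈ 0.061085*I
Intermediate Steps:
H = 2
P(w) = w*(2 + w) (P(w) = w*(w + 2) = w*(2 + w))
h = -280 (h = ((2*(2 + 2))*7)*(-5) = ((2*4)*7)*(-5) = (8*7)*(-5) = 56*(-5) = -280)
T(N) = -2*I*sqrt(67) (T(N) = -2*sqrt(-155 + 88) = -2*I*sqrt(67))
1/T(h) = 1/(-2*I*sqrt(67)) = I*sqrt(67)/134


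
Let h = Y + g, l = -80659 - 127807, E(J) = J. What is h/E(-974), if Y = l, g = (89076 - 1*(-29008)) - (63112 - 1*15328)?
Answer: 69083/487 ≈ 141.85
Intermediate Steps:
l = -208466
g = 70300 (g = (89076 + 29008) - (63112 - 15328) = 118084 - 1*47784 = 118084 - 47784 = 70300)
Y = -208466
h = -138166 (h = -208466 + 70300 = -138166)
h/E(-974) = -138166/(-974) = -138166*(-1/974) = 69083/487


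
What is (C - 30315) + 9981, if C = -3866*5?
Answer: -39664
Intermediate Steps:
C = -19330
(C - 30315) + 9981 = (-19330 - 30315) + 9981 = -49645 + 9981 = -39664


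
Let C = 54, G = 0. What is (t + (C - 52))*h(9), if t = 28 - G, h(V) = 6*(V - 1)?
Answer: 1440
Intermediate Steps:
h(V) = -6 + 6*V (h(V) = 6*(-1 + V) = -6 + 6*V)
t = 28 (t = 28 - 1*0 = 28 + 0 = 28)
(t + (C - 52))*h(9) = (28 + (54 - 52))*(-6 + 6*9) = (28 + 2)*(-6 + 54) = 30*48 = 1440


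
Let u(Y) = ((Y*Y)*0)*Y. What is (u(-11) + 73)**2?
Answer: 5329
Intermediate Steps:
u(Y) = 0 (u(Y) = (Y**2*0)*Y = 0*Y = 0)
(u(-11) + 73)**2 = (0 + 73)**2 = 73**2 = 5329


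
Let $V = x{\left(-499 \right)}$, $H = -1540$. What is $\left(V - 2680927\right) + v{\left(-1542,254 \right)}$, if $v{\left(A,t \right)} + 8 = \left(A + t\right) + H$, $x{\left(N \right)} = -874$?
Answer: $-2684637$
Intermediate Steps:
$v{\left(A,t \right)} = -1548 + A + t$ ($v{\left(A,t \right)} = -8 - \left(1540 - A - t\right) = -8 + \left(-1540 + A + t\right) = -1548 + A + t$)
$V = -874$
$\left(V - 2680927\right) + v{\left(-1542,254 \right)} = \left(-874 - 2680927\right) - 2836 = -2681801 - 2836 = -2684637$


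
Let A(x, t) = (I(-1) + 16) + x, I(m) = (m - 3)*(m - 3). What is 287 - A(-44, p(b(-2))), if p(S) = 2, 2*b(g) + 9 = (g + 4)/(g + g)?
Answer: 299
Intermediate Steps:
b(g) = -9/2 + (4 + g)/(4*g) (b(g) = -9/2 + ((g + 4)/(g + g))/2 = -9/2 + ((4 + g)/((2*g)))/2 = -9/2 + ((4 + g)*(1/(2*g)))/2 = -9/2 + ((4 + g)/(2*g))/2 = -9/2 + (4 + g)/(4*g))
I(m) = (-3 + m)**2 (I(m) = (-3 + m)*(-3 + m) = (-3 + m)**2)
A(x, t) = 32 + x (A(x, t) = ((-3 - 1)**2 + 16) + x = ((-4)**2 + 16) + x = (16 + 16) + x = 32 + x)
287 - A(-44, p(b(-2))) = 287 - (32 - 44) = 287 - 1*(-12) = 287 + 12 = 299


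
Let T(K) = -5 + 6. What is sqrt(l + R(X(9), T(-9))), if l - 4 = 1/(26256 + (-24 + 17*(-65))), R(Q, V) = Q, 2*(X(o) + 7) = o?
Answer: 11*sqrt(31308242)/50254 ≈ 1.2248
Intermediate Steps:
X(o) = -7 + o/2
T(K) = 1
l = 100509/25127 (l = 4 + 1/(26256 + (-24 + 17*(-65))) = 4 + 1/(26256 + (-24 - 1105)) = 4 + 1/(26256 - 1129) = 4 + 1/25127 = 100509/25127 ≈ 4.0000)
sqrt(l + R(X(9), T(-9))) = sqrt(100509/25127 + (-7 + (1/2)*9)) = sqrt(100509/25127 + (-7 + 9/2)) = sqrt(100509/25127 - 5/2) = sqrt(75383/50254) = 11*sqrt(31308242)/50254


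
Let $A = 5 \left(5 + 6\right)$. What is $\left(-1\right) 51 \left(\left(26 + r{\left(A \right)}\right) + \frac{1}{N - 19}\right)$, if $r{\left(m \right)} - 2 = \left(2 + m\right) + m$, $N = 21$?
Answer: $- \frac{14331}{2} \approx -7165.5$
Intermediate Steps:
$A = 55$ ($A = 5 \cdot 11 = 55$)
$r{\left(m \right)} = 4 + 2 m$ ($r{\left(m \right)} = 2 + \left(\left(2 + m\right) + m\right) = 2 + \left(2 + 2 m\right) = 4 + 2 m$)
$\left(-1\right) 51 \left(\left(26 + r{\left(A \right)}\right) + \frac{1}{N - 19}\right) = \left(-1\right) 51 \left(\left(26 + \left(4 + 2 \cdot 55\right)\right) + \frac{1}{21 - 19}\right) = - 51 \left(\left(26 + \left(4 + 110\right)\right) + \frac{1}{2}\right) = - 51 \left(\left(26 + 114\right) + \frac{1}{2}\right) = - 51 \left(140 + \frac{1}{2}\right) = \left(-51\right) \frac{281}{2} = - \frac{14331}{2}$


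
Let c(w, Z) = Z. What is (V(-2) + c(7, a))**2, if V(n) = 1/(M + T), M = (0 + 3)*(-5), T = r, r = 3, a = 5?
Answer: 3481/144 ≈ 24.174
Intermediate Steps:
T = 3
M = -15 (M = 3*(-5) = -15)
V(n) = -1/12 (V(n) = 1/(-15 + 3) = 1/(-12) = -1/12)
(V(-2) + c(7, a))**2 = (-1/12 + 5)**2 = (59/12)**2 = 3481/144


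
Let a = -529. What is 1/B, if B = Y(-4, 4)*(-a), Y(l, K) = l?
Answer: -1/2116 ≈ -0.00047259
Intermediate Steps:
B = -2116 (B = -(-4)*(-529) = -4*529 = -2116)
1/B = 1/(-2116) = -1/2116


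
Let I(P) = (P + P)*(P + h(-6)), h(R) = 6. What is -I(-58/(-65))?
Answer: -51968/4225 ≈ -12.300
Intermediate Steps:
I(P) = 2*P*(6 + P) (I(P) = (P + P)*(P + 6) = (2*P)*(6 + P) = 2*P*(6 + P))
-I(-58/(-65)) = -2*(-58/(-65))*(6 - 58/(-65)) = -2*(-58*(-1/65))*(6 - 58*(-1/65)) = -2*58*(6 + 58/65)/65 = -2*58*448/(65*65) = -1*51968/4225 = -51968/4225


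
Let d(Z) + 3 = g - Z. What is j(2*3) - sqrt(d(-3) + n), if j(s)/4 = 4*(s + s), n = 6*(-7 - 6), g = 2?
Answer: 192 - 2*I*sqrt(19) ≈ 192.0 - 8.7178*I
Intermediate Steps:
n = -78 (n = 6*(-13) = -78)
j(s) = 32*s (j(s) = 4*(4*(s + s)) = 4*(4*(2*s)) = 4*(8*s) = 32*s)
d(Z) = -1 - Z (d(Z) = -3 + (2 - Z) = -1 - Z)
j(2*3) - sqrt(d(-3) + n) = 32*(2*3) - sqrt((-1 - 1*(-3)) - 78) = 32*6 - sqrt((-1 + 3) - 78) = 192 - sqrt(2 - 78) = 192 - sqrt(-76) = 192 - 2*I*sqrt(19)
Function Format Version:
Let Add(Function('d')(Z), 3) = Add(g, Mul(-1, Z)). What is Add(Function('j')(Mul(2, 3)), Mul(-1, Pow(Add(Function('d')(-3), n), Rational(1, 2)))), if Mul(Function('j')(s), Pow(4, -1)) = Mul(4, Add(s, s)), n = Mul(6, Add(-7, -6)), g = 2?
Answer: Add(192, Mul(-2, I, Pow(19, Rational(1, 2)))) ≈ Add(192.00, Mul(-8.7178, I))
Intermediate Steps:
n = -78 (n = Mul(6, -13) = -78)
Function('j')(s) = Mul(32, s) (Function('j')(s) = Mul(4, Mul(4, Add(s, s))) = Mul(4, Mul(4, Mul(2, s))) = Mul(4, Mul(8, s)) = Mul(32, s))
Function('d')(Z) = Add(-1, Mul(-1, Z)) (Function('d')(Z) = Add(-3, Add(2, Mul(-1, Z))) = Add(-1, Mul(-1, Z)))
Add(Function('j')(Mul(2, 3)), Mul(-1, Pow(Add(Function('d')(-3), n), Rational(1, 2)))) = Add(Mul(32, Mul(2, 3)), Mul(-1, Pow(Add(Add(-1, Mul(-1, -3)), -78), Rational(1, 2)))) = Add(Mul(32, 6), Mul(-1, Pow(Add(Add(-1, 3), -78), Rational(1, 2)))) = Add(192, Mul(-1, Pow(Add(2, -78), Rational(1, 2)))) = Add(192, Mul(-1, Pow(-76, Rational(1, 2)))) = Add(192, Mul(-1, Mul(2, I, Pow(19, Rational(1, 2))))) = Add(192, Mul(-2, I, Pow(19, Rational(1, 2))))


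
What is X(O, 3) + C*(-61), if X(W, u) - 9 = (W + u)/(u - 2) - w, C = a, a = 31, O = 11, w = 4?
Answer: -1872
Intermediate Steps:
C = 31
X(W, u) = 5 + (W + u)/(-2 + u) (X(W, u) = 9 + ((W + u)/(u - 2) - 1*4) = 9 + ((W + u)/(-2 + u) - 4) = 9 + (-4 + (W + u)/(-2 + u)) = 5 + (W + u)/(-2 + u))
X(O, 3) + C*(-61) = (-10 + 11 + 6*3)/(-2 + 3) + 31*(-61) = (-10 + 11 + 18)/1 - 1891 = 1*19 - 1891 = 19 - 1891 = -1872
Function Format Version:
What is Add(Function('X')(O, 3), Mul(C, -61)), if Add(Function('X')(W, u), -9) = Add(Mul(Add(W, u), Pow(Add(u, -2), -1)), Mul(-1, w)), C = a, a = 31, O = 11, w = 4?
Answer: -1872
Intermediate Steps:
C = 31
Function('X')(W, u) = Add(5, Mul(Pow(Add(-2, u), -1), Add(W, u))) (Function('X')(W, u) = Add(9, Add(Mul(Add(W, u), Pow(Add(u, -2), -1)), Mul(-1, 4))) = Add(9, Add(Mul(Add(W, u), Pow(Add(-2, u), -1)), -4)) = Add(9, Add(Mul(Pow(Add(-2, u), -1), Add(W, u)), -4)) = Add(9, Add(-4, Mul(Pow(Add(-2, u), -1), Add(W, u)))) = Add(5, Mul(Pow(Add(-2, u), -1), Add(W, u))))
Add(Function('X')(O, 3), Mul(C, -61)) = Add(Mul(Pow(Add(-2, 3), -1), Add(-10, 11, Mul(6, 3))), Mul(31, -61)) = Add(Mul(Pow(1, -1), Add(-10, 11, 18)), -1891) = Add(Mul(1, 19), -1891) = Add(19, -1891) = -1872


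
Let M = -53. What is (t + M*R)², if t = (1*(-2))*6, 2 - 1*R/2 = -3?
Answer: 293764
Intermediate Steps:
R = 10 (R = 4 - 2*(-3) = 4 + 6 = 10)
t = -12 (t = -2*6 = -12)
(t + M*R)² = (-12 - 53*10)² = (-12 - 530)² = (-542)² = 293764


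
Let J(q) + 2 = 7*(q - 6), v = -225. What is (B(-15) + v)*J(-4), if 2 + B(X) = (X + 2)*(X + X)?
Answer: -11736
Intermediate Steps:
B(X) = -2 + 2*X*(2 + X) (B(X) = -2 + (X + 2)*(X + X) = -2 + (2 + X)*(2*X) = -2 + 2*X*(2 + X))
J(q) = -44 + 7*q (J(q) = -2 + 7*(q - 6) = -2 + 7*(-6 + q) = -2 + (-42 + 7*q) = -44 + 7*q)
(B(-15) + v)*J(-4) = ((-2 + 2*(-15)² + 4*(-15)) - 225)*(-44 + 7*(-4)) = ((-2 + 2*225 - 60) - 225)*(-44 - 28) = ((-2 + 450 - 60) - 225)*(-72) = (388 - 225)*(-72) = 163*(-72) = -11736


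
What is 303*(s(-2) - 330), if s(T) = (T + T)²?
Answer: -95142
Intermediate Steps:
s(T) = 4*T² (s(T) = (2*T)² = 4*T²)
303*(s(-2) - 330) = 303*(4*(-2)² - 330) = 303*(4*4 - 330) = 303*(16 - 330) = 303*(-314) = -95142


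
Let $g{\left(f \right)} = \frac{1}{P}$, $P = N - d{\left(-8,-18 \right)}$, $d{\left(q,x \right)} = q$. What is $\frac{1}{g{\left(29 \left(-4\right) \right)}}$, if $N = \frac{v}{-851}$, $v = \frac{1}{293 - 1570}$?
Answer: $\frac{8693817}{1086727} \approx 8.0$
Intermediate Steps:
$v = - \frac{1}{1277}$ ($v = \frac{1}{-1277} = - \frac{1}{1277} \approx -0.00078308$)
$N = \frac{1}{1086727}$ ($N = - \frac{1}{1277 \left(-851\right)} = \left(- \frac{1}{1277}\right) \left(- \frac{1}{851}\right) = \frac{1}{1086727} \approx 9.2019 \cdot 10^{-7}$)
$P = \frac{8693817}{1086727}$ ($P = \frac{1}{1086727} - -8 = \frac{1}{1086727} + 8 = \frac{8693817}{1086727} \approx 8.0$)
$g{\left(f \right)} = \frac{1086727}{8693817}$ ($g{\left(f \right)} = \frac{1}{\frac{8693817}{1086727}} = \frac{1086727}{8693817}$)
$\frac{1}{g{\left(29 \left(-4\right) \right)}} = \frac{1}{\frac{1086727}{8693817}} = \frac{8693817}{1086727}$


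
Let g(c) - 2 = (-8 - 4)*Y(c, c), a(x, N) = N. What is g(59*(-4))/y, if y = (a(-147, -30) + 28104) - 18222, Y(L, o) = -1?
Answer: 7/4926 ≈ 0.0014210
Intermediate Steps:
y = 9852 (y = (-30 + 28104) - 18222 = 28074 - 18222 = 9852)
g(c) = 14 (g(c) = 2 + (-8 - 4)*(-1) = 2 - 12*(-1) = 2 + 12 = 14)
g(59*(-4))/y = 14/9852 = 14*(1/9852) = 7/4926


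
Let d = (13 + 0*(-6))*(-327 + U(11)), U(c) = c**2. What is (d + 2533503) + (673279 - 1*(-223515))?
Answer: 3427619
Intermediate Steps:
d = -2678 (d = (13 + 0*(-6))*(-327 + 11**2) = (13 + 0)*(-327 + 121) = 13*(-206) = -2678)
(d + 2533503) + (673279 - 1*(-223515)) = (-2678 + 2533503) + (673279 - 1*(-223515)) = 2530825 + (673279 + 223515) = 2530825 + 896794 = 3427619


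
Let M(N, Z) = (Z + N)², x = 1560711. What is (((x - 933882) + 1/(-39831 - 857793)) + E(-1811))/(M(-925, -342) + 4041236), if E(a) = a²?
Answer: 3506613037199/5068456356600 ≈ 0.69185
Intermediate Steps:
M(N, Z) = (N + Z)²
(((x - 933882) + 1/(-39831 - 857793)) + E(-1811))/(M(-925, -342) + 4041236) = (((1560711 - 933882) + 1/(-39831 - 857793)) + (-1811)²)/((-925 - 342)² + 4041236) = ((626829 + 1/(-897624)) + 3279721)/((-1267)² + 4041236) = ((626829 - 1/897624) + 3279721)/(1605289 + 4041236) = (562656754295/897624 + 3279721)/5646525 = (3506613037199/897624)*(1/5646525) = 3506613037199/5068456356600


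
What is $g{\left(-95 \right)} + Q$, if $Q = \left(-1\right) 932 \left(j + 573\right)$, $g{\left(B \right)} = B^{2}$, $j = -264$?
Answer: $-278963$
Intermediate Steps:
$Q = -287988$ ($Q = \left(-1\right) 932 \left(-264 + 573\right) = \left(-932\right) 309 = -287988$)
$g{\left(-95 \right)} + Q = \left(-95\right)^{2} - 287988 = 9025 - 287988 = -278963$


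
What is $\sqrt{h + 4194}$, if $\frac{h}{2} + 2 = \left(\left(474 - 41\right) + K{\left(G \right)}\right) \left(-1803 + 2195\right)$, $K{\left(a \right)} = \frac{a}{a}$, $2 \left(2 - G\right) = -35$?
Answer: $\sqrt{344446} \approx 586.9$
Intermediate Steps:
$G = \frac{39}{2}$ ($G = 2 - - \frac{35}{2} = 2 + \frac{35}{2} = \frac{39}{2} \approx 19.5$)
$K{\left(a \right)} = 1$
$h = 340252$ ($h = -4 + 2 \left(\left(474 - 41\right) + 1\right) \left(-1803 + 2195\right) = -4 + 2 \left(433 + 1\right) 392 = -4 + 2 \cdot 434 \cdot 392 = -4 + 2 \cdot 170128 = -4 + 340256 = 340252$)
$\sqrt{h + 4194} = \sqrt{340252 + 4194} = \sqrt{344446}$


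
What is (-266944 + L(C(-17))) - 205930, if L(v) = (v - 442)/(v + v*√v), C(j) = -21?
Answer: (-472874*√21 + 9929891*I/21)/(√21 - I) ≈ -4.7287e+5 - 4.5925*I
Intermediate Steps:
L(v) = (-442 + v)/(v + v^(3/2))
(-266944 + L(C(-17))) - 205930 = (-266944 + (-442 - 21)/(-21 + (-21)^(3/2))) - 205930 = (-266944 - 463/(-21 - 21*I*√21)) - 205930 = -472874 - 463/(-21 - 21*I*√21)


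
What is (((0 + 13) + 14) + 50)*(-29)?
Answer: -2233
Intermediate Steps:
(((0 + 13) + 14) + 50)*(-29) = ((13 + 14) + 50)*(-29) = (27 + 50)*(-29) = 77*(-29) = -2233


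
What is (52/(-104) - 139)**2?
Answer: 77841/4 ≈ 19460.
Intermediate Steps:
(52/(-104) - 139)**2 = (52*(-1/104) - 139)**2 = (-1/2 - 139)**2 = (-279/2)**2 = 77841/4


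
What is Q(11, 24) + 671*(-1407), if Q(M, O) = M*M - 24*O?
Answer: -944552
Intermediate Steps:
Q(M, O) = M**2 - 24*O
Q(11, 24) + 671*(-1407) = (11**2 - 24*24) + 671*(-1407) = (121 - 576) - 944097 = -455 - 944097 = -944552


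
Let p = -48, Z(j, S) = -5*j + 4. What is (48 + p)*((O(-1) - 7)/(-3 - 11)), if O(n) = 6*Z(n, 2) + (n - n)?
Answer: 0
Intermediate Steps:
Z(j, S) = 4 - 5*j
O(n) = 24 - 30*n (O(n) = 6*(4 - 5*n) + (n - n) = (24 - 30*n) + 0 = 24 - 30*n)
(48 + p)*((O(-1) - 7)/(-3 - 11)) = (48 - 48)*(((24 - 30*(-1)) - 7)/(-3 - 11)) = 0*(((24 + 30) - 7)/(-14)) = 0*((54 - 7)*(-1/14)) = 0*(47*(-1/14)) = 0*(-47/14) = 0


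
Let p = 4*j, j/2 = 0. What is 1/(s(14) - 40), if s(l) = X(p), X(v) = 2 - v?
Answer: -1/38 ≈ -0.026316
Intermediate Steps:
j = 0 (j = 2*0 = 0)
p = 0 (p = 4*0 = 0)
s(l) = 2 (s(l) = 2 - 1*0 = 2 + 0 = 2)
1/(s(14) - 40) = 1/(2 - 40) = 1/(-38) = -1/38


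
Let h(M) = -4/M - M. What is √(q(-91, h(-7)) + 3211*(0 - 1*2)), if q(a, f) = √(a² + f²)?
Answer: √(-314678 + 7*√408578)/7 ≈ 79.566*I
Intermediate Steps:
h(M) = -M - 4/M
√(q(-91, h(-7)) + 3211*(0 - 1*2)) = √(√((-91)² + (-1*(-7) - 4/(-7))²) + 3211*(0 - 1*2)) = √(√(8281 + (7 - 4*(-⅐))²) + 3211*(0 - 2)) = √(√(8281 + (7 + 4/7)²) + 3211*(-2)) = √(√(8281 + (53/7)²) - 6422) = √(√(8281 + 2809/49) - 6422) = √(√(408578/49) - 6422) = √(√408578/7 - 6422) = √(-6422 + √408578/7)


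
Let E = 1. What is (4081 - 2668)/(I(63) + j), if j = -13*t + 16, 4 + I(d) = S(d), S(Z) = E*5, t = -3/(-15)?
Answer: 785/8 ≈ 98.125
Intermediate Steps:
t = ⅕ (t = -3*(-1/15) = ⅕ ≈ 0.20000)
S(Z) = 5 (S(Z) = 1*5 = 5)
I(d) = 1 (I(d) = -4 + 5 = 1)
j = 67/5 (j = -13*⅕ + 16 = -13/5 + 16 = 67/5 ≈ 13.400)
(4081 - 2668)/(I(63) + j) = (4081 - 2668)/(1 + 67/5) = 1413/(72/5) = 1413*(5/72) = 785/8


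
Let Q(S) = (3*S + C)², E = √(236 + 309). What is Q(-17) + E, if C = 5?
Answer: 2116 + √545 ≈ 2139.3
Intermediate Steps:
E = √545 ≈ 23.345
Q(S) = (5 + 3*S)² (Q(S) = (3*S + 5)² = (5 + 3*S)²)
Q(-17) + E = (5 + 3*(-17))² + √545 = (5 - 51)² + √545 = (-46)² + √545 = 2116 + √545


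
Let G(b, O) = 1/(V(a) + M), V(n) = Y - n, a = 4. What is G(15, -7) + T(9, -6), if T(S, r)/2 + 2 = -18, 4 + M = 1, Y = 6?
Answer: -41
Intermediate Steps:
M = -3 (M = -4 + 1 = -3)
V(n) = 6 - n
T(S, r) = -40 (T(S, r) = -4 + 2*(-18) = -4 - 36 = -40)
G(b, O) = -1 (G(b, O) = 1/((6 - 1*4) - 3) = 1/((6 - 4) - 3) = 1/(2 - 3) = 1/(-1) = -1)
G(15, -7) + T(9, -6) = -1 - 40 = -41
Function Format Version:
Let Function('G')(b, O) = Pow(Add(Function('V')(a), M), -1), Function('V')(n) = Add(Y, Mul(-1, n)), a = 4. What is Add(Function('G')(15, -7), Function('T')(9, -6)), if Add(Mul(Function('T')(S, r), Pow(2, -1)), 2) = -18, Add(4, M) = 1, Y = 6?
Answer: -41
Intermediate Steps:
M = -3 (M = Add(-4, 1) = -3)
Function('V')(n) = Add(6, Mul(-1, n))
Function('T')(S, r) = -40 (Function('T')(S, r) = Add(-4, Mul(2, -18)) = Add(-4, -36) = -40)
Function('G')(b, O) = -1 (Function('G')(b, O) = Pow(Add(Add(6, Mul(-1, 4)), -3), -1) = Pow(Add(Add(6, -4), -3), -1) = Pow(Add(2, -3), -1) = Pow(-1, -1) = -1)
Add(Function('G')(15, -7), Function('T')(9, -6)) = Add(-1, -40) = -41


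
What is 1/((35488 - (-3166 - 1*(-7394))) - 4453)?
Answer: 1/26807 ≈ 3.7304e-5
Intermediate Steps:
1/((35488 - (-3166 - 1*(-7394))) - 4453) = 1/((35488 - (-3166 + 7394)) - 4453) = 1/((35488 - 1*4228) - 4453) = 1/((35488 - 4228) - 4453) = 1/(31260 - 4453) = 1/26807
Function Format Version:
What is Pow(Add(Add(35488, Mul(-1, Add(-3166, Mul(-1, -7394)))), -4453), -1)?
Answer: Rational(1, 26807) ≈ 3.7304e-5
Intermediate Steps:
Pow(Add(Add(35488, Mul(-1, Add(-3166, Mul(-1, -7394)))), -4453), -1) = Pow(Add(Add(35488, Mul(-1, Add(-3166, 7394))), -4453), -1) = Pow(Add(Add(35488, Mul(-1, 4228)), -4453), -1) = Pow(Add(Add(35488, -4228), -4453), -1) = Pow(Add(31260, -4453), -1) = Pow(26807, -1) = Rational(1, 26807)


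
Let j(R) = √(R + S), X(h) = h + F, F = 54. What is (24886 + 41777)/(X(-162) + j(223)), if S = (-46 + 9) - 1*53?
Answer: -7199604/11531 - 66663*√133/11531 ≈ -691.04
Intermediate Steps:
S = -90 (S = -37 - 53 = -90)
X(h) = 54 + h (X(h) = h + 54 = 54 + h)
j(R) = √(-90 + R) (j(R) = √(R - 90) = √(-90 + R))
(24886 + 41777)/(X(-162) + j(223)) = (24886 + 41777)/((54 - 162) + √(-90 + 223)) = 66663/(-108 + √133)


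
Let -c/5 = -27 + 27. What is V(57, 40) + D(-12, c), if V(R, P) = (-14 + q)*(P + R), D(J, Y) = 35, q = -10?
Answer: -2293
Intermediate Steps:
c = 0 (c = -5*(-27 + 27) = -5*0 = 0)
V(R, P) = -24*P - 24*R (V(R, P) = (-14 - 10)*(P + R) = -24*(P + R) = -24*P - 24*R)
V(57, 40) + D(-12, c) = (-24*40 - 24*57) + 35 = (-960 - 1368) + 35 = -2328 + 35 = -2293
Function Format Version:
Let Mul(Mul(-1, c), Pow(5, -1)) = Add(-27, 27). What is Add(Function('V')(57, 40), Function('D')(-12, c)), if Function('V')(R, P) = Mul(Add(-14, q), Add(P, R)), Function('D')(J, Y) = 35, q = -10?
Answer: -2293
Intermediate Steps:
c = 0 (c = Mul(-5, Add(-27, 27)) = Mul(-5, 0) = 0)
Function('V')(R, P) = Add(Mul(-24, P), Mul(-24, R)) (Function('V')(R, P) = Mul(Add(-14, -10), Add(P, R)) = Mul(-24, Add(P, R)) = Add(Mul(-24, P), Mul(-24, R)))
Add(Function('V')(57, 40), Function('D')(-12, c)) = Add(Add(Mul(-24, 40), Mul(-24, 57)), 35) = Add(Add(-960, -1368), 35) = Add(-2328, 35) = -2293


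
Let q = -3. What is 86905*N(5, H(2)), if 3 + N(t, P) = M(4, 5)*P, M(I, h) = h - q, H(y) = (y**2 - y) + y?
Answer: 2520245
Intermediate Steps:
H(y) = y**2
M(I, h) = 3 + h (M(I, h) = h - 1*(-3) = h + 3 = 3 + h)
N(t, P) = -3 + 8*P (N(t, P) = -3 + (3 + 5)*P = -3 + 8*P)
86905*N(5, H(2)) = 86905*(-3 + 8*2**2) = 86905*(-3 + 8*4) = 86905*(-3 + 32) = 86905*29 = 2520245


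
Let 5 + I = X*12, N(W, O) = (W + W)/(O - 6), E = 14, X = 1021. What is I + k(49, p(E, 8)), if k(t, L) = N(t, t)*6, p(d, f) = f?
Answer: 527209/43 ≈ 12261.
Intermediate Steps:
N(W, O) = 2*W/(-6 + O) (N(W, O) = (2*W)/(-6 + O) = 2*W/(-6 + O))
k(t, L) = 12*t/(-6 + t) (k(t, L) = (2*t/(-6 + t))*6 = 12*t/(-6 + t))
I = 12247 (I = -5 + 1021*12 = -5 + 12252 = 12247)
I + k(49, p(E, 8)) = 12247 + 12*49/(-6 + 49) = 12247 + 12*49/43 = 12247 + 12*49*(1/43) = 12247 + 588/43 = 527209/43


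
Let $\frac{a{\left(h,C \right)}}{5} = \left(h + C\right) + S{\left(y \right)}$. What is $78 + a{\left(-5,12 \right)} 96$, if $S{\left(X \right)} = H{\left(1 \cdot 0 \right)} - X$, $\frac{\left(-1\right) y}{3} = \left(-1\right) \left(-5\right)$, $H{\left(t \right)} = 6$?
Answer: $13518$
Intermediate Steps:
$y = -15$ ($y = - 3 \left(\left(-1\right) \left(-5\right)\right) = \left(-3\right) 5 = -15$)
$S{\left(X \right)} = 6 - X$
$a{\left(h,C \right)} = 105 + 5 C + 5 h$ ($a{\left(h,C \right)} = 5 \left(\left(h + C\right) + \left(6 - -15\right)\right) = 5 \left(\left(C + h\right) + \left(6 + 15\right)\right) = 5 \left(\left(C + h\right) + 21\right) = 5 \left(21 + C + h\right) = 105 + 5 C + 5 h$)
$78 + a{\left(-5,12 \right)} 96 = 78 + \left(105 + 5 \cdot 12 + 5 \left(-5\right)\right) 96 = 78 + \left(105 + 60 - 25\right) 96 = 78 + 140 \cdot 96 = 78 + 13440 = 13518$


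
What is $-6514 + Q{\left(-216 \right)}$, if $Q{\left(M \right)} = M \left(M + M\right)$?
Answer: $86798$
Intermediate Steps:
$Q{\left(M \right)} = 2 M^{2}$ ($Q{\left(M \right)} = M 2 M = 2 M^{2}$)
$-6514 + Q{\left(-216 \right)} = -6514 + 2 \left(-216\right)^{2} = -6514 + 2 \cdot 46656 = -6514 + 93312 = 86798$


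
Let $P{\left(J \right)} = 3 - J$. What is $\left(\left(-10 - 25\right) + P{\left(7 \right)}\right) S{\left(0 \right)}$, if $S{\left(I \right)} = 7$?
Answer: $-273$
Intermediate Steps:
$\left(\left(-10 - 25\right) + P{\left(7 \right)}\right) S{\left(0 \right)} = \left(\left(-10 - 25\right) + \left(3 - 7\right)\right) 7 = \left(-35 - 4\right) 7 = \left(-39\right) 7 = -273$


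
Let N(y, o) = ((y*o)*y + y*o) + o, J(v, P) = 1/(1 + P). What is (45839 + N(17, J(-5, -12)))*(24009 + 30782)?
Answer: 2510035482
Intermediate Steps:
N(y, o) = o + o*y + o*y² (N(y, o) = ((o*y)*y + o*y) + o = (o*y² + o*y) + o = (o*y + o*y²) + o = o + o*y + o*y²)
(45839 + N(17, J(-5, -12)))*(24009 + 30782) = (45839 + (1 + 17 + 17²)/(1 - 12))*(24009 + 30782) = (45839 + (1 + 17 + 289)/(-11))*54791 = (45839 - 1/11*307)*54791 = (45839 - 307/11)*54791 = (503922/11)*54791 = 2510035482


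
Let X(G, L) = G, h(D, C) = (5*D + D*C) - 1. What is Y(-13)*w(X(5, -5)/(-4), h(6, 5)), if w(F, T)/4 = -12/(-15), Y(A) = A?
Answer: -208/5 ≈ -41.600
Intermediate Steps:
h(D, C) = -1 + 5*D + C*D (h(D, C) = (5*D + C*D) - 1 = -1 + 5*D + C*D)
w(F, T) = 16/5 (w(F, T) = 4*(-12/(-15)) = 4*(-12*(-1/15)) = 4*(4/5) = 16/5)
Y(-13)*w(X(5, -5)/(-4), h(6, 5)) = -13*16/5 = -208/5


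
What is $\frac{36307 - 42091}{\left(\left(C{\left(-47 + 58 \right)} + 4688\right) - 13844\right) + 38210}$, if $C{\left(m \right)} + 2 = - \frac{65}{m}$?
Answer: $- \frac{63624}{319507} \approx -0.19913$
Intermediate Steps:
$C{\left(m \right)} = -2 - \frac{65}{m}$
$\frac{36307 - 42091}{\left(\left(C{\left(-47 + 58 \right)} + 4688\right) - 13844\right) + 38210} = \frac{36307 - 42091}{\left(\left(\left(-2 - \frac{65}{-47 + 58}\right) + 4688\right) - 13844\right) + 38210} = - \frac{5784}{\left(\left(\left(-2 - \frac{65}{11}\right) + 4688\right) - 13844\right) + 38210} = - \frac{5784}{\left(\left(- \frac{87}{11} + 4688\right) - 13844\right) + 38210} = - \frac{5784}{\left(\frac{51481}{11} - 13844\right) + 38210} = - \frac{5784}{- \frac{100803}{11} + 38210} = - \frac{5784}{\frac{319507}{11}} = \left(-5784\right) \frac{11}{319507} = - \frac{63624}{319507}$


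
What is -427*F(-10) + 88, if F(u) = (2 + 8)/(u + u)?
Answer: 603/2 ≈ 301.50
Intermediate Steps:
F(u) = 5/u (F(u) = 10/((2*u)) = 10*(1/(2*u)) = 5/u)
-427*F(-10) + 88 = -2135/(-10) + 88 = -2135*(-1)/10 + 88 = -427*(-½) + 88 = 427/2 + 88 = 603/2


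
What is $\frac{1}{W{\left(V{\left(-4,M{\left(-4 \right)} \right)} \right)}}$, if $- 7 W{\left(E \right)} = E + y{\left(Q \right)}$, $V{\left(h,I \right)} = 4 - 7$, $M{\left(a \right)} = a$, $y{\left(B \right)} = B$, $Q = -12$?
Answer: $\frac{7}{15} \approx 0.46667$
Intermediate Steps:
$V{\left(h,I \right)} = -3$ ($V{\left(h,I \right)} = 4 - 7 = -3$)
$W{\left(E \right)} = \frac{12}{7} - \frac{E}{7}$ ($W{\left(E \right)} = - \frac{E - 12}{7} = - \frac{-12 + E}{7} = \frac{12}{7} - \frac{E}{7}$)
$\frac{1}{W{\left(V{\left(-4,M{\left(-4 \right)} \right)} \right)}} = \frac{1}{\frac{12}{7} - - \frac{3}{7}} = \frac{1}{\frac{12}{7} + \frac{3}{7}} = \frac{1}{\frac{15}{7}} = \frac{7}{15}$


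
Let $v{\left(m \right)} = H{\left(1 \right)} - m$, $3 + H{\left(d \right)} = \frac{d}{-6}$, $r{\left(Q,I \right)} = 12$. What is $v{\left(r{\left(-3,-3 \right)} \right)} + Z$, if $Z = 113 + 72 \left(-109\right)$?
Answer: $- \frac{46501}{6} \approx -7750.2$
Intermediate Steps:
$Z = -7735$ ($Z = 113 - 7848 = -7735$)
$H{\left(d \right)} = -3 - \frac{d}{6}$ ($H{\left(d \right)} = -3 + \frac{d}{-6} = -3 + d \left(- \frac{1}{6}\right) = -3 - \frac{d}{6}$)
$v{\left(m \right)} = - \frac{19}{6} - m$ ($v{\left(m \right)} = \left(-3 - \frac{1}{6}\right) - m = - \frac{19}{6} - m$)
$v{\left(r{\left(-3,-3 \right)} \right)} + Z = \left(- \frac{19}{6} - 12\right) - 7735 = - \frac{91}{6} - 7735 = - \frac{46501}{6}$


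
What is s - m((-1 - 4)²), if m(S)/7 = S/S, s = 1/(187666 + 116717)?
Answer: -2130680/304383 ≈ -7.0000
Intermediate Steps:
s = 1/304383 ≈ 3.2853e-6
m(S) = 7 (m(S) = 7*(S/S) = 7*1 = 7)
s - m((-1 - 4)²) = 1/304383 - 1*7 = 1/304383 - 7 = -2130680/304383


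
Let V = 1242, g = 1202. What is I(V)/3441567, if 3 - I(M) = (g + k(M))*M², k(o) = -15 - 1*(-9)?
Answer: -614968847/1147189 ≈ -536.07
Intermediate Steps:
k(o) = -6 (k(o) = -15 + 9 = -6)
I(M) = 3 - 1196*M² (I(M) = 3 - (1202 - 6)*M² = 3 - 1196*M²)
I(V)/3441567 = (3 - 1196*1242²)/3441567 = (3 - 1196*1542564)*(1/3441567) = (3 - 1844906544)*(1/3441567) = -1844906541*1/3441567 = -614968847/1147189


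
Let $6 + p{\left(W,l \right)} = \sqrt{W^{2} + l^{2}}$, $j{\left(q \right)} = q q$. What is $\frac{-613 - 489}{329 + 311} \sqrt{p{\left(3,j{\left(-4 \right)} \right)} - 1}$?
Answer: $- \frac{551 \sqrt{-7 + \sqrt{265}}}{320} \approx -5.245$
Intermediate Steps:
$j{\left(q \right)} = q^{2}$
$p{\left(W,l \right)} = -6 + \sqrt{W^{2} + l^{2}}$
$\frac{-613 - 489}{329 + 311} \sqrt{p{\left(3,j{\left(-4 \right)} \right)} - 1} = \frac{-613 - 489}{329 + 311} \sqrt{\left(-6 + \sqrt{3^{2} + \left(\left(-4\right)^{2}\right)^{2}}\right) - 1} = - \frac{1102}{640} \sqrt{\left(-6 + \sqrt{9 + 16^{2}}\right) - 1} = \left(-1102\right) \frac{1}{640} \sqrt{\left(-6 + \sqrt{9 + 256}\right) - 1} = - \frac{551 \sqrt{\left(-6 + \sqrt{265}\right) - 1}}{320} = - \frac{551 \sqrt{-7 + \sqrt{265}}}{320}$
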